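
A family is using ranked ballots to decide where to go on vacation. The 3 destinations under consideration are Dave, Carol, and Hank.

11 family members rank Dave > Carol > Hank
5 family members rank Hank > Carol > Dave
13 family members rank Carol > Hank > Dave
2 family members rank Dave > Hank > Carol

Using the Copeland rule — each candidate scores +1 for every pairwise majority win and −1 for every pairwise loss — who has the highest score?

Carol

Pairwise results:
  Dave vs Carol: Carol wins 18–13.
  Dave vs Hank: Hank wins 18–13.
  Carol vs Hank: Carol wins 24–7.
Copeland scores (wins − losses):
  Dave: 0 − 2 = -2
  Carol: 2 − 0 = 2
  Hank: 1 − 1 = 0
Carol has the best Copeland score.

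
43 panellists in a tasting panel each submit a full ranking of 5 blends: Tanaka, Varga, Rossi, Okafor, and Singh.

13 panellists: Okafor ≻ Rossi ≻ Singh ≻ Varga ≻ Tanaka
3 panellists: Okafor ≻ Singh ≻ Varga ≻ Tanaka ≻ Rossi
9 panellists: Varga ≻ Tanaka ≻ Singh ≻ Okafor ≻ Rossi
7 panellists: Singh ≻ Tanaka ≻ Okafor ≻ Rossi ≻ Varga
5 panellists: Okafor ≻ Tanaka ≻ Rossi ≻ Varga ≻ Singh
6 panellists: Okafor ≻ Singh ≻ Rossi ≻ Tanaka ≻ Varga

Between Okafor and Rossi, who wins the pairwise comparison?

Ballots ranking Okafor above Rossi: 13+3+9+7+5+6 = 43.
Ballots ranking Rossi above Okafor: 0.
Okafor wins the head-to-head, 43–0.

Okafor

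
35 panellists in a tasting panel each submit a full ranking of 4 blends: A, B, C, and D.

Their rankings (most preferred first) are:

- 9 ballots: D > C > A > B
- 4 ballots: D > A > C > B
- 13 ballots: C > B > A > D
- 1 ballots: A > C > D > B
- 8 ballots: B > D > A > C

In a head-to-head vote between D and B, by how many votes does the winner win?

7

Ballots ranking D above B: 9+4+1 = 14.
Ballots ranking B above D: 13+8 = 21.
B wins 21–14, a margin of 7.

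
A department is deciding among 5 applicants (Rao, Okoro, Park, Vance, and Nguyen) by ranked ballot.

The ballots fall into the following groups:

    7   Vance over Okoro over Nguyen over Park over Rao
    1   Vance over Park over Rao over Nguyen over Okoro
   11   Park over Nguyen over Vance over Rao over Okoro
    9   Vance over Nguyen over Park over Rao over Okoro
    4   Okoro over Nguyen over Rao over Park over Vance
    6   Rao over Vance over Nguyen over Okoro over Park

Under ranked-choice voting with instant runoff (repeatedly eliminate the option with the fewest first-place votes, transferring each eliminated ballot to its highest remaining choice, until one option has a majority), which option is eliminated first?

Round 1: Vance 17, Park 11, Rao 6, Okoro 4, Nguyen 0. Nguyen has the fewest and is eliminated.
Round 2: Vance 17, Park 11, Rao 6, Okoro 4. Okoro has the fewest and is eliminated.
Round 3: Vance 17, Park 11, Rao 10. Rao has the fewest and is eliminated.
Round 4: Vance 23, Park 15. Vance has a majority.

Nguyen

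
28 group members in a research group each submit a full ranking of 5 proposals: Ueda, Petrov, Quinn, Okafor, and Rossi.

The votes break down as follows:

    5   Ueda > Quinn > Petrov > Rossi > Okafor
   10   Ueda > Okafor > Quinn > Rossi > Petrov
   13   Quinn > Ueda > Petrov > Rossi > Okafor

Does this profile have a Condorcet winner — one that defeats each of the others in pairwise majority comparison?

Head-to-head results (28 voters total):
Ueda vs Petrov: Ueda wins 28–0.
Ueda vs Quinn: Ueda wins 15–13.
Ueda vs Okafor: Ueda wins 28–0.
Ueda vs Rossi: Ueda wins 28–0.
Petrov vs Quinn: Quinn wins 28–0.
Petrov vs Okafor: Petrov wins 18–10.
Petrov vs Rossi: Petrov wins 18–10.
Quinn vs Okafor: Quinn wins 18–10.
Quinn vs Rossi: Quinn wins 28–0.
Okafor vs Rossi: Rossi wins 18–10.
Ueda beats each rival — Petrov (28–0), Quinn (15–13), Okafor (28–0), Rossi (28–0) — so Ueda is the Condorcet winner.

Yes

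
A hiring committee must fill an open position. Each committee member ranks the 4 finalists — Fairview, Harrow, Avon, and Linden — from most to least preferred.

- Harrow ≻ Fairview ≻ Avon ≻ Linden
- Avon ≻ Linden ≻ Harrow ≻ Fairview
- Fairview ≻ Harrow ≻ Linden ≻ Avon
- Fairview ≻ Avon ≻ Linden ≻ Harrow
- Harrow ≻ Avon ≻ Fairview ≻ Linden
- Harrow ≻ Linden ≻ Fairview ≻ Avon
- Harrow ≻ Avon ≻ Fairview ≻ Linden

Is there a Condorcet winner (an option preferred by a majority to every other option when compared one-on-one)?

Yes

Head-to-head results (7 voters total):
Fairview vs Harrow: Harrow wins 5–2.
Fairview vs Avon: Fairview wins 4–3.
Fairview vs Linden: Fairview wins 5–2.
Harrow vs Avon: Harrow wins 5–2.
Harrow vs Linden: Harrow wins 5–2.
Avon vs Linden: Avon wins 5–2.
Harrow beats each rival — Fairview (5–2), Avon (5–2), Linden (5–2) — so Harrow is the Condorcet winner.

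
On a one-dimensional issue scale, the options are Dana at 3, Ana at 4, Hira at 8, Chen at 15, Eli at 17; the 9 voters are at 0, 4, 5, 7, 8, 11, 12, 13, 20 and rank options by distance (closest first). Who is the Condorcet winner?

With single-peaked preferences on a line, the Condorcet winner is the candidate closest to the median voter.
The median voter (position 8) is closest to Hira at 8.
Check: Hira vs Ana — voters closer to Hira: 6 of 9.

Hira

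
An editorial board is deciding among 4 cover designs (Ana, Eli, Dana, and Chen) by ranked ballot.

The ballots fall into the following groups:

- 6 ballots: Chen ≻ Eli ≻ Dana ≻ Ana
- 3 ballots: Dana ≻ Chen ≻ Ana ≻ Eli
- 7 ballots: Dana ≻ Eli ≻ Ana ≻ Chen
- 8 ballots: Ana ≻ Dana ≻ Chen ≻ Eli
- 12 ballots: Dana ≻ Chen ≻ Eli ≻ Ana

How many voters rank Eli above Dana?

6

Ballots ranking Eli above Dana: 6.
Ballots ranking Dana above Eli: 3+7+8+12 = 30.
So 6 of 36 voters prefer Eli to Dana.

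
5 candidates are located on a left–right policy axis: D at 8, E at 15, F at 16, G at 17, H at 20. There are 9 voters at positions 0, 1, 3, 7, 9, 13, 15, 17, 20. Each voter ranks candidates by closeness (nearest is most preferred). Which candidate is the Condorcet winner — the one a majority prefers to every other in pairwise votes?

With single-peaked preferences on a line, the Condorcet winner is the candidate closest to the median voter.
The median voter (position 9) is closest to D at 8.
Check: D vs G — voters closer to D: 5 of 9.

D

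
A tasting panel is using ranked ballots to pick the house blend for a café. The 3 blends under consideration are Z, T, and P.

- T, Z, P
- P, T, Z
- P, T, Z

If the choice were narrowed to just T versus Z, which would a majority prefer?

T

Ballots ranking T above Z: 3.
Ballots ranking Z above T: 0.
T wins the head-to-head, 3–0.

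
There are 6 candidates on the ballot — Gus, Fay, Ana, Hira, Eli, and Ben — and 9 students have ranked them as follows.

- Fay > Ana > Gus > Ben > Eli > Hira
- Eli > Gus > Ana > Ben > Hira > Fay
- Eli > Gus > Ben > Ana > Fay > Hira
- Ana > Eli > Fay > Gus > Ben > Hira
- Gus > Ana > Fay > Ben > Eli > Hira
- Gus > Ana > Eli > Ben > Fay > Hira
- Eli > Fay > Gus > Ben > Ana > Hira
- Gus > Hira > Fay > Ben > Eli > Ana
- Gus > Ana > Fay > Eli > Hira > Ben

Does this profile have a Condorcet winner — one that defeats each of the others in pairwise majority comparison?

Yes

Head-to-head results (9 voters total):
Gus vs Fay: Gus wins 6–3.
Gus vs Ana: Gus wins 7–2.
Gus vs Hira: Gus wins 9–0.
Gus vs Eli: Gus wins 5–4.
Gus vs Ben: Gus wins 9–0.
Fay vs Ana: Ana wins 6–3.
Fay vs Hira: Fay wins 7–2.
Fay vs Eli: Eli wins 5–4.
Fay vs Ben: Fay wins 6–3.
Ana vs Hira: Ana wins 8–1.
Ana vs Eli: Ana wins 5–4.
Ana vs Ben: Ana wins 6–3.
Hira vs Eli: Eli wins 8–1.
Hira vs Ben: Ben wins 7–2.
Eli vs Ben: Eli wins 6–3.
Gus beats each rival — Fay (6–3), Ana (7–2), Hira (9–0), Eli (5–4), Ben (9–0) — so Gus is the Condorcet winner.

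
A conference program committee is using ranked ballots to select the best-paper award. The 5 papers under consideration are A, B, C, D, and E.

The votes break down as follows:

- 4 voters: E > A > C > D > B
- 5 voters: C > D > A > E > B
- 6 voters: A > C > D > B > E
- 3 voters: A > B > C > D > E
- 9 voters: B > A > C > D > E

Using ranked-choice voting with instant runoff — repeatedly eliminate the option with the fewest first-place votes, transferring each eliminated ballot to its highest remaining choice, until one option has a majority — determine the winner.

Round 1: A 9, B 9, C 5, E 4, D 0. D has the fewest and is eliminated.
Round 2: A 9, B 9, C 5, E 4. E has the fewest and is eliminated.
Round 3: A 13, B 9, C 5. C has the fewest and is eliminated.
Round 4: A 18, B 9. A has a majority.

A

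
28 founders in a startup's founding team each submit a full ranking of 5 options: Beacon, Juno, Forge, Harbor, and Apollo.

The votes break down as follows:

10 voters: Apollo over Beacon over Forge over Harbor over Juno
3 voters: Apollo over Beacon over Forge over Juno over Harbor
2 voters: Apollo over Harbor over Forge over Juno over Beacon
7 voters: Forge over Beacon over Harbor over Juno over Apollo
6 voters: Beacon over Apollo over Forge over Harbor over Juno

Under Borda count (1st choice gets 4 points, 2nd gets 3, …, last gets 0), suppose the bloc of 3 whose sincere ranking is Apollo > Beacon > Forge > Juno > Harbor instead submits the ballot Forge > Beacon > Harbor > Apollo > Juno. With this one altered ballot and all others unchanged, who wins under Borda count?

Beacon

Borda totals with the altered ballot: Beacon 84, Juno 9, Forge 76, Harbor 42, Apollo 69.
The winner is unchanged: still Beacon.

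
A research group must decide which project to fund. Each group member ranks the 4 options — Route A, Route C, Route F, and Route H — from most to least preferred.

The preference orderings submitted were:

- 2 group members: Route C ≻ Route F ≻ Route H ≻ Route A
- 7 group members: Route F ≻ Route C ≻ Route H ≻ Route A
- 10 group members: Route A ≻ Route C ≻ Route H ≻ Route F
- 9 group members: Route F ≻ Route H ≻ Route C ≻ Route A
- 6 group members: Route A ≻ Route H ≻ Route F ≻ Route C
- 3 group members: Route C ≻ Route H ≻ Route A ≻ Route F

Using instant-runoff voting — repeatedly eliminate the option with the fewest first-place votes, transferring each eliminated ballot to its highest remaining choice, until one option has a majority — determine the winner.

Round 1: Route A 16, Route F 16, Route C 5, Route H 0. Route H has the fewest and is eliminated.
Round 2: Route A 16, Route F 16, Route C 5. Route C has the fewest and is eliminated.
Round 3: Route A 19, Route F 18. Route A has a majority.

Route A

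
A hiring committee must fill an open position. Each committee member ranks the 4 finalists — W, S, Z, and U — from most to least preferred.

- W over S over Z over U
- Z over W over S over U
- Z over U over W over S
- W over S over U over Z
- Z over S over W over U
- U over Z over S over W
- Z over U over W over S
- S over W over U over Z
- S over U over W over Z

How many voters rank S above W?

Ballots ranking S above W: 4.
Ballots ranking W above S: 5.
So 4 of 9 voters prefer S to W.

4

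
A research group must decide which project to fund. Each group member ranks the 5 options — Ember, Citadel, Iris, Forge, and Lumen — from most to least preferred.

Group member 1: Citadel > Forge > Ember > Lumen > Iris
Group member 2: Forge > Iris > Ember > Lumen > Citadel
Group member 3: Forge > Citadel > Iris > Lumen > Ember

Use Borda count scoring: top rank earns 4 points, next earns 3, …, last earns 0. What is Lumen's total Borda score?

Borda scores:
  Ember: 2 + 2 + 0 = 4
  Citadel: 4 + 0 + 3 = 7
  Iris: 0 + 3 + 2 = 5
  Forge: 3 + 4 + 4 = 11
  Lumen: 1 + 1 + 1 = 3

3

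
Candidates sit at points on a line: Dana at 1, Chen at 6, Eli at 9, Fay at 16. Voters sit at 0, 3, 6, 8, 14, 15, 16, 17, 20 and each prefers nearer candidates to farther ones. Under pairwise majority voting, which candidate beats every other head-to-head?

With single-peaked preferences on a line, the Condorcet winner is the candidate closest to the median voter.
The median voter (position 14) is closest to Fay at 16.
Check: Fay vs Chen — voters closer to Fay: 5 of 9.

Fay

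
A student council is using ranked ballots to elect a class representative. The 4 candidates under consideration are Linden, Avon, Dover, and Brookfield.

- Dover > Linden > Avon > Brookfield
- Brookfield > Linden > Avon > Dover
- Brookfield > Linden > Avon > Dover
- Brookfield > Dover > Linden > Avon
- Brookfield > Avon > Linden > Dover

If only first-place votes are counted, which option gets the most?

First-place vote totals:
  Linden: 0
  Avon: 0
  Dover: 1
  Brookfield: 4
Brookfield has the most first-place votes.

Brookfield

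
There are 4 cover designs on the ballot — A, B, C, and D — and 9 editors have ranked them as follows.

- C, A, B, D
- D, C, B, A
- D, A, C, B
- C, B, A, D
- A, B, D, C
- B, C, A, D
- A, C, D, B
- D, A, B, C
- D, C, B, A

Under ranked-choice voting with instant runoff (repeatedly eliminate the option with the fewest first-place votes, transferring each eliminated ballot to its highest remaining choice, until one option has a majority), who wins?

Round 1: D 4, A 2, C 2, B 1. B has the fewest and is eliminated.
Round 2: D 4, C 3, A 2. A has the fewest and is eliminated.
Round 3: D 5, C 4. D has a majority.

D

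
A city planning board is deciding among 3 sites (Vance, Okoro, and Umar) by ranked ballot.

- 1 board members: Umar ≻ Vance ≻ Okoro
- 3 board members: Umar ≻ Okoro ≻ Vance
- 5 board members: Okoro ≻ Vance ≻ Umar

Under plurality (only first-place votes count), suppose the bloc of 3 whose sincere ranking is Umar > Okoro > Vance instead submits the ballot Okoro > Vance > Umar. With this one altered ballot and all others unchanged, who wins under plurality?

Okoro

First-place totals with the altered ballot: Vance 0, Okoro 8, Umar 1.
The winner is unchanged: still Okoro.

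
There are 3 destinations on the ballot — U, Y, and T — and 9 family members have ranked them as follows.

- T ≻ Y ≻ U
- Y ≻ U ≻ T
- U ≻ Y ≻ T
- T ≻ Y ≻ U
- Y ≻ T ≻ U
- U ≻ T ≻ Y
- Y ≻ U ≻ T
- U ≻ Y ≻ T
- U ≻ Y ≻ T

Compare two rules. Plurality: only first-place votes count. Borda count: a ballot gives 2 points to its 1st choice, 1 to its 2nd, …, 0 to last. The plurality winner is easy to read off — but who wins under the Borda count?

Plurality first-place counts: U 4, Y 3, T 2 → U.
Borda totals: U 10, Y 11, T 6 → Y.

Y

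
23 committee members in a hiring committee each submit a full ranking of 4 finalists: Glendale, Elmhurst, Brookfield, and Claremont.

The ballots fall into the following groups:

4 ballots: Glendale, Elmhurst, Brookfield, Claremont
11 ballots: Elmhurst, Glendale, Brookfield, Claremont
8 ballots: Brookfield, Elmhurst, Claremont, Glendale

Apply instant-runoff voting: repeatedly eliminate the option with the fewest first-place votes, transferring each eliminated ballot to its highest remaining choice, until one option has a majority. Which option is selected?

Elmhurst

Round 1: Elmhurst 11, Brookfield 8, Glendale 4, Claremont 0. Claremont has the fewest and is eliminated.
Round 2: Elmhurst 11, Brookfield 8, Glendale 4. Glendale has the fewest and is eliminated.
Round 3: Elmhurst 15, Brookfield 8. Elmhurst has a majority.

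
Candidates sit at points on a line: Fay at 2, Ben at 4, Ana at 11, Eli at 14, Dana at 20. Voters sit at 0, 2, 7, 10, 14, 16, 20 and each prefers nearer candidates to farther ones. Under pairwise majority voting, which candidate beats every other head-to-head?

Ana

With single-peaked preferences on a line, the Condorcet winner is the candidate closest to the median voter.
The median voter (position 10) is closest to Ana at 11.
Check: Ana vs Ben — voters closer to Ana: 4 of 7.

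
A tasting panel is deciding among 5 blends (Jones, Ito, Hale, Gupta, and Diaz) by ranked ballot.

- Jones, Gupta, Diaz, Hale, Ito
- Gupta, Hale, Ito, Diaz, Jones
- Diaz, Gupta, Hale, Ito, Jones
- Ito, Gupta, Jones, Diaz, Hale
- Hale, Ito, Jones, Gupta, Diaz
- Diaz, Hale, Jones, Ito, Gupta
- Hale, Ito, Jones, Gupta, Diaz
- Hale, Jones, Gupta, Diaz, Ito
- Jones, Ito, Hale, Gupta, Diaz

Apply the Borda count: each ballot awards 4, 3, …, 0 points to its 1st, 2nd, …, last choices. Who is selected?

Borda scores:
  Jones: 4 + 0 + 0 + 2 + 2 + 2 + 2 + 3 + 4 = 19
  Ito: 0 + 2 + 1 + 4 + 3 + 1 + 3 + 0 + 3 = 17
  Hale: 1 + 3 + 2 + 0 + 4 + 3 + 4 + 4 + 2 = 23
  Gupta: 3 + 4 + 3 + 3 + 1 + 0 + 1 + 2 + 1 = 18
  Diaz: 2 + 1 + 4 + 1 + 0 + 4 + 0 + 1 + 0 = 13
Hale has the highest total.

Hale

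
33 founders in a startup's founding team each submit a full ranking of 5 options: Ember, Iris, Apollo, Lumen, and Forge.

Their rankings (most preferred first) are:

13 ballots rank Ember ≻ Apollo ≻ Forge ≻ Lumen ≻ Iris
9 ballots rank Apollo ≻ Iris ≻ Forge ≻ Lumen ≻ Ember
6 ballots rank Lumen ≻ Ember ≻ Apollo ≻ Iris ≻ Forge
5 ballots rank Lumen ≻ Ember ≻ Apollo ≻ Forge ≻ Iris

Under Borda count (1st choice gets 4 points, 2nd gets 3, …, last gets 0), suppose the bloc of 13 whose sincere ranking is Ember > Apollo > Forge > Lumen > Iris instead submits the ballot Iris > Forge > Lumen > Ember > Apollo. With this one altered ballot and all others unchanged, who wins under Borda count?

Iris

Borda totals with the altered ballot: Ember 46, Iris 85, Apollo 58, Lumen 79, Forge 62.
The switch changes the winner from Apollo to Iris.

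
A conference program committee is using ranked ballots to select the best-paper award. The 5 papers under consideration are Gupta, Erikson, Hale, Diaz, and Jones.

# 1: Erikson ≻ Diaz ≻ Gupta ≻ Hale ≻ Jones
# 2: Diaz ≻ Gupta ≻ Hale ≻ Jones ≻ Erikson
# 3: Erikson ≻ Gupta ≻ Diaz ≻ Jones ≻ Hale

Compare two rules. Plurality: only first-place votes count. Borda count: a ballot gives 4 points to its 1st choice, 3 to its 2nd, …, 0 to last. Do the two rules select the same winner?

No

Plurality first-place counts: Gupta 0, Erikson 2, Hale 0, Diaz 1, Jones 0 → Erikson.
Borda totals: Gupta 8, Erikson 8, Hale 3, Diaz 9, Jones 2 → Diaz.
The two rules disagree: plurality picks Erikson, Borda picks Diaz.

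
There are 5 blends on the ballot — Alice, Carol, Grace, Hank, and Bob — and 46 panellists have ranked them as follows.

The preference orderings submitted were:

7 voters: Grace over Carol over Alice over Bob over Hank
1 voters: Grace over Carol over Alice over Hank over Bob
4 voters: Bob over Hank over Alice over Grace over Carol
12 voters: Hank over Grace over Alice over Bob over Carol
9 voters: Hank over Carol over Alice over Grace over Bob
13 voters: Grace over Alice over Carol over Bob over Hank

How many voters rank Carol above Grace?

9

Ballots ranking Carol above Grace: 9.
Ballots ranking Grace above Carol: 7+1+4+12+13 = 37.
So 9 of 46 voters prefer Carol to Grace.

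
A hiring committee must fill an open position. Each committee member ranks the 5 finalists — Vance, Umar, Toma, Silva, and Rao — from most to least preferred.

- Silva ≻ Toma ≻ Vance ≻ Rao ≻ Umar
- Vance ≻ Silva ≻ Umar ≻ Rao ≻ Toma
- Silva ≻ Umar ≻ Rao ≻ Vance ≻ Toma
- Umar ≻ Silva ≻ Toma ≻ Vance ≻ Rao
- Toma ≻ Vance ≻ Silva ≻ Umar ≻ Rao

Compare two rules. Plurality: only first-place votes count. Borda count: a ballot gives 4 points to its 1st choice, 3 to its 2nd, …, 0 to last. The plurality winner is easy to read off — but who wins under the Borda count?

Silva

Plurality first-place counts: Vance 1, Umar 1, Toma 1, Silva 2, Rao 0 → Silva.
Borda totals: Vance 11, Umar 10, Toma 9, Silva 16, Rao 4 → Silva.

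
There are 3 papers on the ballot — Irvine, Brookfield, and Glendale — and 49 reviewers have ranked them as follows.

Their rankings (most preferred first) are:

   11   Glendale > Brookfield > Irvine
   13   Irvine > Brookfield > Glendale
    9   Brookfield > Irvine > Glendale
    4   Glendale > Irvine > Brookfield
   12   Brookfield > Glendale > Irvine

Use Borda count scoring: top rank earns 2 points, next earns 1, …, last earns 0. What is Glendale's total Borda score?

42

Borda scores:
  Irvine: 11·0 + 13·2 + 9·1 + 4·1 + 12·0 = 39
  Brookfield: 11·1 + 13·1 + 9·2 + 4·0 + 12·2 = 66
  Glendale: 11·2 + 13·0 + 9·0 + 4·2 + 12·1 = 42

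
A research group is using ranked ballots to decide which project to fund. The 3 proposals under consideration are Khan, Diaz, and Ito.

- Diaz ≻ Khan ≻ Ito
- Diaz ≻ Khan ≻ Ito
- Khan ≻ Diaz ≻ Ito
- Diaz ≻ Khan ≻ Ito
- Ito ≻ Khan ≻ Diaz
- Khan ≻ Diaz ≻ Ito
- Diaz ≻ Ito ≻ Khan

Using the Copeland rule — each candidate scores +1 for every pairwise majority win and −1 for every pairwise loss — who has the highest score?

Pairwise results:
  Khan vs Diaz: Diaz wins 4–3.
  Khan vs Ito: Khan wins 5–2.
  Diaz vs Ito: Diaz wins 6–1.
Copeland scores (wins − losses):
  Khan: 1 − 1 = 0
  Diaz: 2 − 0 = 2
  Ito: 0 − 2 = -2
Diaz has the best Copeland score.

Diaz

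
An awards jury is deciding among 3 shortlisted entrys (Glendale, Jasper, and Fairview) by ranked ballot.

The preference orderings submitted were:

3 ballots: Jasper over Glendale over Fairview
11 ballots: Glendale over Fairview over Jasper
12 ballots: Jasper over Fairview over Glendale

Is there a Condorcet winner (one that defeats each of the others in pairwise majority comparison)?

Yes

Head-to-head results (26 voters total):
Glendale vs Jasper: Jasper wins 15–11.
Glendale vs Fairview: Glendale wins 14–12.
Jasper vs Fairview: Jasper wins 15–11.
Jasper beats each rival — Glendale (15–11), Fairview (15–11) — so Jasper is the Condorcet winner.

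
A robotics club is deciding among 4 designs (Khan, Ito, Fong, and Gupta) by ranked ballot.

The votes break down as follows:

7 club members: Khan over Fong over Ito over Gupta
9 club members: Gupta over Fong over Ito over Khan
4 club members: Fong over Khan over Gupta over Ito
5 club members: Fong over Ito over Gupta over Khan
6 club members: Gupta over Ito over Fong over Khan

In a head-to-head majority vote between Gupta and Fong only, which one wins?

Fong

Ballots ranking Gupta above Fong: 9+6 = 15.
Ballots ranking Fong above Gupta: 7+4+5 = 16.
Fong wins the head-to-head, 16–15.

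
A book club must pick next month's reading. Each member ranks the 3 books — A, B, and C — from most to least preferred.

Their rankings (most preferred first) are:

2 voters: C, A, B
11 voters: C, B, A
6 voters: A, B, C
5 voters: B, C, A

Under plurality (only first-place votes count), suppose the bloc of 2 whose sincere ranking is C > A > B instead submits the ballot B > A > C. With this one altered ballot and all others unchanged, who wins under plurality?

C

First-place totals with the altered ballot: A 6, B 7, C 11.
The winner is unchanged: still C.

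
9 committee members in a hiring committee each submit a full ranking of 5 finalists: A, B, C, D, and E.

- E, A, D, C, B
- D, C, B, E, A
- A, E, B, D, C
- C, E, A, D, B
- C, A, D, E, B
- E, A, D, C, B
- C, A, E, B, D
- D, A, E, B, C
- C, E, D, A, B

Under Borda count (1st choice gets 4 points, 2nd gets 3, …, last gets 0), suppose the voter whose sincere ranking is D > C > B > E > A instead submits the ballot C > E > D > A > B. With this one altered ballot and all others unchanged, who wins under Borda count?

Borda totals with the altered ballot: A 23, B 4, C 22, D 16, E 25.
The winner is unchanged: still E.

E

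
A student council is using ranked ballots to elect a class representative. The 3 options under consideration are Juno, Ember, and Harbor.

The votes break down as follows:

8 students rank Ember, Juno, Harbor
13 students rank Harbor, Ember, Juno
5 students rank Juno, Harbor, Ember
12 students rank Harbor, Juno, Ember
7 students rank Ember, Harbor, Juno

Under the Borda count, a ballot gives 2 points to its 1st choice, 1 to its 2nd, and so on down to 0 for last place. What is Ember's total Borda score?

43

Borda scores:
  Juno: 8·1 + 13·0 + 5·2 + 12·1 + 7·0 = 30
  Ember: 8·2 + 13·1 + 5·0 + 12·0 + 7·2 = 43
  Harbor: 8·0 + 13·2 + 5·1 + 12·2 + 7·1 = 62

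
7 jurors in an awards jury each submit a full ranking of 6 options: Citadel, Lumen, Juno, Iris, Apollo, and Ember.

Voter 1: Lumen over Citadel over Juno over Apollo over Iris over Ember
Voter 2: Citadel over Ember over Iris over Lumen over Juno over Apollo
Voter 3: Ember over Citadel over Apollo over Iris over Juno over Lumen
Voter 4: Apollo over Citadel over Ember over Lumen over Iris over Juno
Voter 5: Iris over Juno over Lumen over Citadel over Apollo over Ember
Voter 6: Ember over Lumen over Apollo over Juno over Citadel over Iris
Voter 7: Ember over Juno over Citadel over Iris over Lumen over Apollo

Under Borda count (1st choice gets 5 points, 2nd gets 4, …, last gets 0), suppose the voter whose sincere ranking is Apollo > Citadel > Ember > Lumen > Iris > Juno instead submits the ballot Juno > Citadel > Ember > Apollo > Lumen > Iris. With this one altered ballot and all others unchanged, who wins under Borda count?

Citadel

Borda totals with the altered ballot: Citadel 23, Lumen 16, Juno 20, Iris 13, Apollo 11, Ember 22.
The winner is unchanged: still Citadel.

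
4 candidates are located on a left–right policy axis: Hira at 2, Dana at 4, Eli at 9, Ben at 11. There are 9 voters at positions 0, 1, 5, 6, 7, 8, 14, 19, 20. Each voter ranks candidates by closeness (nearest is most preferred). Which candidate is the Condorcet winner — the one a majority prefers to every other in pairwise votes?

Eli

With single-peaked preferences on a line, the Condorcet winner is the candidate closest to the median voter.
The median voter (position 7) is closest to Eli at 9.
Check: Eli vs Dana — voters closer to Eli: 5 of 9.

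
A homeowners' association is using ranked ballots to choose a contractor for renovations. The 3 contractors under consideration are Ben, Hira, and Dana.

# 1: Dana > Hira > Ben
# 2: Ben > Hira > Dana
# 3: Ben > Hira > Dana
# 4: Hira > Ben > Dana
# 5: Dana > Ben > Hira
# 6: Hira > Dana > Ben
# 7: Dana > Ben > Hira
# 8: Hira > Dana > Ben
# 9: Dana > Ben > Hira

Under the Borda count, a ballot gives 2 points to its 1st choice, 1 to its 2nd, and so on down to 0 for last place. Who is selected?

Dana

Borda scores:
  Ben: 0 + 2 + 2 + 1 + 1 + 0 + 1 + 0 + 1 = 8
  Hira: 1 + 1 + 1 + 2 + 0 + 2 + 0 + 2 + 0 = 9
  Dana: 2 + 0 + 0 + 0 + 2 + 1 + 2 + 1 + 2 = 10
Dana has the highest total.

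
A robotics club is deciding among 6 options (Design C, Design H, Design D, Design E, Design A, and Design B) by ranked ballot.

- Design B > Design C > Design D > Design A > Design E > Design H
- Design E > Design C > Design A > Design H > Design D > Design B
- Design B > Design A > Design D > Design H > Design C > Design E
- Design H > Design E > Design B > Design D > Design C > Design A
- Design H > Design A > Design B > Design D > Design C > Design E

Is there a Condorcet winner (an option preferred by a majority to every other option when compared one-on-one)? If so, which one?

None — there is no Condorcet winner

Head-to-head results (5 voters total):
Design C vs Design H: Design H wins 3–2.
Design C vs Design D: Design D wins 3–2.
Design C vs Design E: Design C wins 3–2.
Design C vs Design A: Design C wins 3–2.
Design C vs Design B: Design B wins 4–1.
Design H vs Design D: Design H wins 3–2.
Design H vs Design E: Design H wins 3–2.
Design H vs Design A: Design A wins 3–2.
Design H vs Design B: Design H wins 3–2.
Design D vs Design E: Design D wins 3–2.
Design D vs Design A: Design A wins 3–2.
Design D vs Design B: Design B wins 4–1.
Design E vs Design A: Design A wins 3–2.
Design E vs Design B: Design B wins 3–2.
Design A vs Design B: Design B wins 3–2.
No candidate beats all others: Design C beats Design A beats Design H beats Design C, a majority cycle.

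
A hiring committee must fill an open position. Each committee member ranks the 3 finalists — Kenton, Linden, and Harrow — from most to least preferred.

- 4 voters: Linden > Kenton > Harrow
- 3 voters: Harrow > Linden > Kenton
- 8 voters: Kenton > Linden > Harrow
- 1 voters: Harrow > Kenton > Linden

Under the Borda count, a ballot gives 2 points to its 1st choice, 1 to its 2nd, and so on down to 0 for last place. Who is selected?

Borda scores:
  Kenton: 4·1 + 3·0 + 8·2 + 1 = 21
  Linden: 4·2 + 3·1 + 8·1 + 0 = 19
  Harrow: 4·0 + 3·2 + 8·0 + 2 = 8
Kenton has the highest total.

Kenton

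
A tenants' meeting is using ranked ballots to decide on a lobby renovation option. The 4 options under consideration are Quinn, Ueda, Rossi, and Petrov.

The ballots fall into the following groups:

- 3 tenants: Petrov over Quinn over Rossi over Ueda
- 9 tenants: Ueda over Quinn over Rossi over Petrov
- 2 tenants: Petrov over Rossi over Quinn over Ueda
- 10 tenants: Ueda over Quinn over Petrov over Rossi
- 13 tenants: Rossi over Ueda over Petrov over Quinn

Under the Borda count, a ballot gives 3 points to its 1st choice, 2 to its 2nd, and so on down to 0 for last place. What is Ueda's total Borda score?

83

Borda scores:
  Quinn: 3·2 + 9·2 + 2·1 + 10·2 + 13·0 = 46
  Ueda: 3·0 + 9·3 + 2·0 + 10·3 + 13·2 = 83
  Rossi: 3·1 + 9·1 + 2·2 + 10·0 + 13·3 = 55
  Petrov: 3·3 + 9·0 + 2·3 + 10·1 + 13·1 = 38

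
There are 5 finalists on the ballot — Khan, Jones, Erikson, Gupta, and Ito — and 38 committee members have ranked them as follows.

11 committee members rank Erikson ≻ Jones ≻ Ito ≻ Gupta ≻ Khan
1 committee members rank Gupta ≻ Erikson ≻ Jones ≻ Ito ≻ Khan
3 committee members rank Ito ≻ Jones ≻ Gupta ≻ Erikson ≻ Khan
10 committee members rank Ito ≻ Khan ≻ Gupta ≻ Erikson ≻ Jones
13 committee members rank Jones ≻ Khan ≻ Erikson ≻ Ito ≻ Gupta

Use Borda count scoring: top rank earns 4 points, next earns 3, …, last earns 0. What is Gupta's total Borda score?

Borda scores:
  Khan: 11·0 + 0 + 3·0 + 10·3 + 13·3 = 69
  Jones: 11·3 + 2 + 3·3 + 10·0 + 13·4 = 96
  Erikson: 11·4 + 3 + 3·1 + 10·1 + 13·2 = 86
  Gupta: 11·1 + 4 + 3·2 + 10·2 + 13·0 = 41
  Ito: 11·2 + 1 + 3·4 + 10·4 + 13·1 = 88

41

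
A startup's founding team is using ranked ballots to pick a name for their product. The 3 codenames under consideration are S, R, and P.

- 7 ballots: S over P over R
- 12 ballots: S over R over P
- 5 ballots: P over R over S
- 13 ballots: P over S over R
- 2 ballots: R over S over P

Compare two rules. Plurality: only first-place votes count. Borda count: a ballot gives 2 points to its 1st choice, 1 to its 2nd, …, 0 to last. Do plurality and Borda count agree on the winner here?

Yes

Plurality first-place counts: S 19, R 2, P 18 → S.
Borda totals: S 53, R 21, P 43 → S.
The two rules agree on S.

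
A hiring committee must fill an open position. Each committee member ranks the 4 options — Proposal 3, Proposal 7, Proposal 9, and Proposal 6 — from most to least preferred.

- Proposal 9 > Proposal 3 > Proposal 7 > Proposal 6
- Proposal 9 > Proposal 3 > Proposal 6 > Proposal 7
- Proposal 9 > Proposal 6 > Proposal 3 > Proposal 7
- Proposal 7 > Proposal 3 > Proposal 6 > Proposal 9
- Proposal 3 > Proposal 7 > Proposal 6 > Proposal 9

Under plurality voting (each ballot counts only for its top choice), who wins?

Proposal 9

First-place vote totals:
  Proposal 3: 1
  Proposal 7: 1
  Proposal 9: 3
  Proposal 6: 0
Proposal 9 has the most first-place votes.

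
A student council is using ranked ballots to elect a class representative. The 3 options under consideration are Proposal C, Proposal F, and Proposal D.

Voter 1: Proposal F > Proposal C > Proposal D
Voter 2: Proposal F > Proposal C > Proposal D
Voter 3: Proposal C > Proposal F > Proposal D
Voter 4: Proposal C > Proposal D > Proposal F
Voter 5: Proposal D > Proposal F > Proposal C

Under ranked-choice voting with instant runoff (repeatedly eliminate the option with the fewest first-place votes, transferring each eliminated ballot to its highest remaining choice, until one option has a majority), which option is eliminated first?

Proposal D

Round 1: Proposal C 2, Proposal F 2, Proposal D 1. Proposal D has the fewest and is eliminated.
Round 2: Proposal F 3, Proposal C 2. Proposal F has a majority.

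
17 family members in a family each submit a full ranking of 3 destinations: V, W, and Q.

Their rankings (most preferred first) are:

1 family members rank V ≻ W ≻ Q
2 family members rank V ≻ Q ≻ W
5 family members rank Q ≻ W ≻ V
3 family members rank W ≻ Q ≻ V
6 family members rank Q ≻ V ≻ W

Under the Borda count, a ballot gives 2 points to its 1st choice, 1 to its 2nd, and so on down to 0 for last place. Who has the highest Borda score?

Borda scores:
  V: 2 + 2·2 + 5·0 + 3·0 + 6·1 = 12
  W: 1 + 2·0 + 5·1 + 3·2 + 6·0 = 12
  Q: 0 + 2·1 + 5·2 + 3·1 + 6·2 = 27
Q has the highest total.

Q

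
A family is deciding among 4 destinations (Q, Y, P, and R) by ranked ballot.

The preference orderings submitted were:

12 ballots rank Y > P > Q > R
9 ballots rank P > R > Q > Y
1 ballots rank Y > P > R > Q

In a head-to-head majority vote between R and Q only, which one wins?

Ballots ranking R above Q: 9+1 = 10.
Ballots ranking Q above R: 12.
Q wins the head-to-head, 12–10.

Q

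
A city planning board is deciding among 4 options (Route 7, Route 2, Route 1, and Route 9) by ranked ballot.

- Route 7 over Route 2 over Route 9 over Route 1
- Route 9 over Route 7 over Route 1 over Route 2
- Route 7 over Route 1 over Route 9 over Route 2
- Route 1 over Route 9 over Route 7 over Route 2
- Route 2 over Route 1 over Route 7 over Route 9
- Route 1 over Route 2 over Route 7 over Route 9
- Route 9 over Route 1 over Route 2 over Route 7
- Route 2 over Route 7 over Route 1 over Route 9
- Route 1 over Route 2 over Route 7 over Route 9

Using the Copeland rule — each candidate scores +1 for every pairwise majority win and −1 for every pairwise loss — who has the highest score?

Pairwise results:
  Route 7 vs Route 2: Route 2 wins 5–4.
  Route 7 vs Route 1: Route 1 wins 5–4.
  Route 7 vs Route 9: Route 7 wins 6–3.
  Route 2 vs Route 1: Route 1 wins 6–3.
  Route 2 vs Route 9: Route 2 wins 5–4.
  Route 1 vs Route 9: Route 1 wins 6–3.
Copeland scores (wins − losses):
  Route 7: 1 − 2 = -1
  Route 2: 2 − 1 = 1
  Route 1: 3 − 0 = 3
  Route 9: 0 − 3 = -3
Route 1 has the best Copeland score.

Route 1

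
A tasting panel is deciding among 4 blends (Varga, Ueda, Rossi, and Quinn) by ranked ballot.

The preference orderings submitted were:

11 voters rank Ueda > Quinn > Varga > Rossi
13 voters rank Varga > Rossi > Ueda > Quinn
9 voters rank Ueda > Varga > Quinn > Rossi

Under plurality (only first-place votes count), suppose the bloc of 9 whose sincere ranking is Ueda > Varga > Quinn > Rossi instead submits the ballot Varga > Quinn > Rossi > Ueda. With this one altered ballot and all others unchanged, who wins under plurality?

Varga

First-place totals with the altered ballot: Varga 22, Ueda 11, Rossi 0, Quinn 0.
The switch changes the winner from Ueda to Varga.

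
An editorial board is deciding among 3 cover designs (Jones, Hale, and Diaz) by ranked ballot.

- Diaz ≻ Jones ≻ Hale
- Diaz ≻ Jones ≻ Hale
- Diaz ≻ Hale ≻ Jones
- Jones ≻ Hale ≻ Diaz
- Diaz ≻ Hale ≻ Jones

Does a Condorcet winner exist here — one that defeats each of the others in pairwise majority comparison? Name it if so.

Diaz

Head-to-head results (5 voters total):
Jones vs Hale: Jones wins 3–2.
Jones vs Diaz: Diaz wins 4–1.
Hale vs Diaz: Diaz wins 4–1.
Diaz beats each rival — Jones (4–1), Hale (4–1) — so Diaz is the Condorcet winner.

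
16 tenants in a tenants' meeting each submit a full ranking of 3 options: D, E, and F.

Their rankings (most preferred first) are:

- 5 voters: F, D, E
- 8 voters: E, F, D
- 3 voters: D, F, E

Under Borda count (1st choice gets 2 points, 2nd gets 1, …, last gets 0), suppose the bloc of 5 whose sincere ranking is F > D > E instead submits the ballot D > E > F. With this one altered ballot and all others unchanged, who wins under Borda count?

Borda totals with the altered ballot: D 16, E 21, F 11.
The switch changes the winner from F to E.

E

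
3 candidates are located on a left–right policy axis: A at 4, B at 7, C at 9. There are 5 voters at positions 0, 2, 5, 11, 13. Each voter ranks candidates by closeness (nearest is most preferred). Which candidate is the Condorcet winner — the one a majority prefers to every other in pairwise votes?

With single-peaked preferences on a line, the Condorcet winner is the candidate closest to the median voter.
The median voter (position 5) is closest to A at 4.
Check: A vs B — voters closer to A: 3 of 5.

A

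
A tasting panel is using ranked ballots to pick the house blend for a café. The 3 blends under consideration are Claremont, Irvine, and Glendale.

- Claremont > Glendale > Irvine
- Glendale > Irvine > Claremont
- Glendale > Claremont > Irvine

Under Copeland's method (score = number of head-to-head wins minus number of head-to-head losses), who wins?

Glendale

Pairwise results:
  Claremont vs Irvine: Claremont wins 2–1.
  Claremont vs Glendale: Glendale wins 2–1.
  Irvine vs Glendale: Glendale wins 3–0.
Copeland scores (wins − losses):
  Claremont: 1 − 1 = 0
  Irvine: 0 − 2 = -2
  Glendale: 2 − 0 = 2
Glendale has the best Copeland score.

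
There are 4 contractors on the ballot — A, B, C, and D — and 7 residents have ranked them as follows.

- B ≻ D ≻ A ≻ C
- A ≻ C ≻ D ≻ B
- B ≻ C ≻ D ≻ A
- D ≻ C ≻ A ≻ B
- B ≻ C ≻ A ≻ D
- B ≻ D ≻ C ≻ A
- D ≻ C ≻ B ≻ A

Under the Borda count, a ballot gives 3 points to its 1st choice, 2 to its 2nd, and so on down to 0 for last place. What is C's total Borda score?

Borda scores:
  A: 1 + 3 + 0 + 1 + 1 + 0 + 0 = 6
  B: 3 + 0 + 3 + 0 + 3 + 3 + 1 = 13
  C: 0 + 2 + 2 + 2 + 2 + 1 + 2 = 11
  D: 2 + 1 + 1 + 3 + 0 + 2 + 3 = 12

11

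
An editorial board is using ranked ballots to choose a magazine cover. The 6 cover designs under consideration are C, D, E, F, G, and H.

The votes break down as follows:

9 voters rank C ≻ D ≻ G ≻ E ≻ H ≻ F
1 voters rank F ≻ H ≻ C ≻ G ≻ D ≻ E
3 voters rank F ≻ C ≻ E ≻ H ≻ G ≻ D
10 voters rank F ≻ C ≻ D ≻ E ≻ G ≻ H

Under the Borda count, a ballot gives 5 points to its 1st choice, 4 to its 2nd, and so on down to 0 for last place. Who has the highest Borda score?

Borda scores:
  C: 9·5 + 3 + 3·4 + 10·4 = 100
  D: 9·4 + 1 + 3·0 + 10·3 = 67
  E: 9·2 + 0 + 3·3 + 10·2 = 47
  F: 9·0 + 5 + 3·5 + 10·5 = 70
  G: 9·3 + 2 + 3·1 + 10·1 = 42
  H: 9·1 + 4 + 3·2 + 10·0 = 19
C has the highest total.

C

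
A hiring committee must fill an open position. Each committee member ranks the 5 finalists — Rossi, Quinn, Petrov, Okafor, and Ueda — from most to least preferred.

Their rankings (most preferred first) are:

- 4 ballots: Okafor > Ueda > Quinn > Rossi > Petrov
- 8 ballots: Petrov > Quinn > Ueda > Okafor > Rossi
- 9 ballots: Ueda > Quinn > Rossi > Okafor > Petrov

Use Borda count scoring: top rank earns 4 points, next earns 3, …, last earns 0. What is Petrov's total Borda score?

Borda scores:
  Rossi: 4·1 + 8·0 + 9·2 = 22
  Quinn: 4·2 + 8·3 + 9·3 = 59
  Petrov: 4·0 + 8·4 + 9·0 = 32
  Okafor: 4·4 + 8·1 + 9·1 = 33
  Ueda: 4·3 + 8·2 + 9·4 = 64

32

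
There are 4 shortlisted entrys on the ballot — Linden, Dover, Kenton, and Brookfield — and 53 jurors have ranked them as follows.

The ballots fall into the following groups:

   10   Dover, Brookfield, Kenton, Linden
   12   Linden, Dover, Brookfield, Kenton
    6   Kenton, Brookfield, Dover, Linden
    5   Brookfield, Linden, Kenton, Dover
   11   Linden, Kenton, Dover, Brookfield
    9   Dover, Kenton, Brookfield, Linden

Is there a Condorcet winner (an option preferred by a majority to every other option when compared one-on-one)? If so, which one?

Head-to-head results (53 voters total):
Linden vs Dover: Linden wins 28–25.
Linden vs Kenton: Linden wins 28–25.
Linden vs Brookfield: Brookfield wins 30–23.
Dover vs Kenton: Dover wins 31–22.
Dover vs Brookfield: Dover wins 42–11.
Kenton vs Brookfield: Brookfield wins 27–26.
No candidate beats all others: Linden beats Dover beats Brookfield beats Linden, a majority cycle.

No Condorcet winner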